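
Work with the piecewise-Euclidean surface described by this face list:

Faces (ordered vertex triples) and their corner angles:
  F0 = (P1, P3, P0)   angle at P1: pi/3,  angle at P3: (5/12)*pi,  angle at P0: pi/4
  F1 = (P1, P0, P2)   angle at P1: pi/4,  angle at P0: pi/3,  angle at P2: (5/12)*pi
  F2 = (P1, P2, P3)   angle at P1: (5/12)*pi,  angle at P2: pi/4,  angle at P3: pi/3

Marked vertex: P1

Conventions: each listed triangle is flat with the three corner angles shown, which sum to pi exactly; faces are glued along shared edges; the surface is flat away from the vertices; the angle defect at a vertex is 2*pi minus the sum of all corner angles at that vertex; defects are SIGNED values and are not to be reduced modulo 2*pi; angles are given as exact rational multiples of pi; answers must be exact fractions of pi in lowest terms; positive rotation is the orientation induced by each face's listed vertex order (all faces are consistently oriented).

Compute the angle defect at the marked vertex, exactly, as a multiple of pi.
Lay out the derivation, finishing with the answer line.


Sum of corner angles at P1: pi
defect = 2*pi - pi

Answer: defect(P1) = pi


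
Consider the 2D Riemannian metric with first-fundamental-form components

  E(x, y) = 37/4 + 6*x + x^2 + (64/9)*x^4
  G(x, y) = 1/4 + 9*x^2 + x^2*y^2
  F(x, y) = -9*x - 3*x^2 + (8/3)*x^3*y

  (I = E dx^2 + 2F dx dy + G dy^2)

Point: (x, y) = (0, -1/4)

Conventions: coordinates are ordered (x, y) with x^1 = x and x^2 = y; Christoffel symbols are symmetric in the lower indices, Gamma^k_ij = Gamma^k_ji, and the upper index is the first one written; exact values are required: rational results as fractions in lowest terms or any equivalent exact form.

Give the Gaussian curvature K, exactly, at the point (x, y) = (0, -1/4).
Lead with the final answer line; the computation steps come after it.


Answer: K = -145/37

E = 37/4, F = 0, G = 1/4, EG - F^2 = 37/16 at the point
E_x = 6, E_y = 0, F_x = -9, F_y = 0, G_x = 0, G_y = 0
E_yy = 0, F_xy = 0, G_xx = 145/8
By Brioschi, K is (det M1 - det M2) divided by (EG - F^2) squared.
M1 = [[-E_yy/2 + F_xy - G_xx/2, E_x/2, F_x - E_y/2], [F_y - G_x/2, E, F], [G_y/2, F, G]] = [[-145/16, 3, -9], [0, 37/4, 0], [0, 0, 1/4]]; det M1 = -5365/256
M2 = [[0, E_y/2, G_x/2], [E_y/2, E, F], [G_x/2, F, G]] = [[0, 0, 0], [0, 37/4, 0], [0, 0, 1/4]]; det M2 = 0
det M1 - det M2 = -5365/256; K = -5365/256 / (37/16)^2 = -145/37


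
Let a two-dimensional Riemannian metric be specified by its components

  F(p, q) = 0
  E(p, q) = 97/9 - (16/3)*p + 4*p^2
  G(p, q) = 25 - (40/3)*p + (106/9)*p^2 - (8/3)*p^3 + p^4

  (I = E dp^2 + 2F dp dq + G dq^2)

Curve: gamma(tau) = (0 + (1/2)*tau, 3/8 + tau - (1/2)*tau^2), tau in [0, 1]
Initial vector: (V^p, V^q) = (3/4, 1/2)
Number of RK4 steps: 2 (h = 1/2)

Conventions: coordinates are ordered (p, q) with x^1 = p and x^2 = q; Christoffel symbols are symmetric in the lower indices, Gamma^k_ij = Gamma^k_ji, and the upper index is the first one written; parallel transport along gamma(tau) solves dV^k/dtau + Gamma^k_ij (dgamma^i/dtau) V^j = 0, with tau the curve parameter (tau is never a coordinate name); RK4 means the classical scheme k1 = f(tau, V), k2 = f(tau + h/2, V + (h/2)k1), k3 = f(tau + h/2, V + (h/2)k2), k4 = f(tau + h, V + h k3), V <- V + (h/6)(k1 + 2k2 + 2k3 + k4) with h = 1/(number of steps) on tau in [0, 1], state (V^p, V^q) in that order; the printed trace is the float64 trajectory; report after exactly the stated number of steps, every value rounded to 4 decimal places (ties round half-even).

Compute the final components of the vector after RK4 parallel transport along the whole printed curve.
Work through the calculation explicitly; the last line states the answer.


gamma'(tau) = (1/2, 1 - tau); f(tau, V)^k = -Gamma^k_ij(gamma(tau)) gamma'^i(tau) V^j; h = 1/2; intermediate values shown to 6 dp
curve data and Christoffel symbols at the stage parameters:
  tau = 0.000000: gamma = (0.000000, 0.375000), gamma' = (0.500000, 1.000000); Gamma_ppp = -0.247423, Gamma_ppq = 0.000000, Gamma_pqq = 0.618557, Gamma_qpp = 0.000000, Gamma_qpq = -0.266667, Gamma_qqq = 0.000000
  tau = 0.250000: gamma = (0.125000, 0.593750), gamma' = (0.500000, 0.750000); Gamma_ppp = -0.212969, Gamma_ppq = 0.000000, Gamma_pqq = 0.516340, Gamma_qpp = 0.000000, Gamma_qpq = -0.223416, Gamma_qqq = 0.000000
  tau = 0.500000: gamma = (0.250000, 0.750000), gamma' = (0.500000, 0.500000); Gamma_ppp = -0.171920, Gamma_ppq = 0.000000, Gamma_pqq = 0.406519, Gamma_qpp = 0.000000, Gamma_qpq = -0.176211, Gamma_qqq = 0.000000
  tau = 0.750000: gamma = (0.375000, 0.843750), gamma' = (0.500000, 0.250000); Gamma_ppp = -0.124907, Gamma_ppq = 0.000000, Gamma_pqq = 0.289823, Gamma_qpp = 0.000000, Gamma_qpq = -0.125701, Gamma_qqq = 0.000000
  tau = 1.000000: gamma = (0.500000, 0.875000), gamma' = (0.500000, 0.000000); Gamma_ppp = -0.073171, Gamma_ppq = 0.000000, Gamma_pqq = 0.167683, Gamma_qpp = 0.000000, Gamma_qpq = -0.072727, Gamma_qqq = 0.000000
step 0: V^p = 0.7500, V^q = 0.5000
step 1: k1 = (-0.216495, 0.266667), k2 = (-0.145344, 0.179903), k3 = (-0.135050, 0.180461), k4 = (-0.061304, 0.112133); V <- V + (h/6)(k1 + 2k2 + 2k3 + k4): V^p = 0.6801, V^q = 0.5916
step 2: k1 = (-0.061791, 0.112048), k2 = (-0.003386, 0.059832), k3 = (-0.001528, 0.059471), k4 = (0.024854, 0.022595); V <- V + (h/6)(k1 + 2k2 + 2k3 + k4): V^p = 0.6762, V^q = 0.6227

Answer: V^p = 0.6762, V^q = 0.6227


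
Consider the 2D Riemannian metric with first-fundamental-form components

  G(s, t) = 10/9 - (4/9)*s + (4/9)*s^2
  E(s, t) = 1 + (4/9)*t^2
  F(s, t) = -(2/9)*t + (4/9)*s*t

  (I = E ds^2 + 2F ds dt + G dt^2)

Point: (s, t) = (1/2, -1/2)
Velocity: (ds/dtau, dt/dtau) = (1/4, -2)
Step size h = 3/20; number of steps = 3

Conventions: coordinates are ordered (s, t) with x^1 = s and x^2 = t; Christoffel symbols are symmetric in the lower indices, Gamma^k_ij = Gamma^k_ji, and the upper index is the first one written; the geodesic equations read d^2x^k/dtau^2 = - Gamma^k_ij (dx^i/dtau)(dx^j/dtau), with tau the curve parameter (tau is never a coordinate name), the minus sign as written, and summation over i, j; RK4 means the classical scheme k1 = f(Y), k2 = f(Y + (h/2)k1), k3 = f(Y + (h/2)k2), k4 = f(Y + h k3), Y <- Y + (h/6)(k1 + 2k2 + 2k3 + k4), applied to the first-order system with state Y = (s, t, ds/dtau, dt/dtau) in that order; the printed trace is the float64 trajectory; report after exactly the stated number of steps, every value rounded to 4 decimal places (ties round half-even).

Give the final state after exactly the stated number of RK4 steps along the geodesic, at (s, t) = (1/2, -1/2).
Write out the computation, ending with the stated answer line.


f(Y) = (ds/dtau, dt/dtau, -Gamma^s_ij Y'^i Y'^j, -Gamma^t_ij Y'^i Y'^j) with the Gammas evaluated at the stage position; h = 0.150000; intermediate values shown to 6 dp
step 0: s = 0.5000, t = -0.5000, ds/dtau = 0.2500, dt/dtau = -2.0000
step 1:
  k1: at (s, t) = (0.500000, -0.500000), (ds/dtau, dt/dtau) = (0.250000, -2.000000); Gamma_sss = 0.000000, Gamma_sst = -0.200000, Gamma_stt = 0.000000, Gamma_tss = 0.000000, Gamma_tst = 0.000000, Gamma_ttt = 0.000000; k1 = (0.250000, -2.000000, -0.200000, 0.000000)
  k2: at (s, t) = (0.518750, -0.650000), (ds/dtau, dt/dtau) = (0.235000, -2.000000); Gamma_sss = 0.000000, Gamma_sst = -0.243186, Gamma_stt = 0.000000, Gamma_tss = 0.000000, Gamma_tst = 0.007015, Gamma_ttt = 0.000000; k2 = (0.235000, -2.000000, -0.228595, 0.006594)
  k3: at (s, t) = (0.517625, -0.650000), (ds/dtau, dt/dtau) = (0.232855, -1.999505); Gamma_sss = 0.000000, Gamma_sst = -0.243190, Gamma_stt = 0.000000, Gamma_tss = 0.000000, Gamma_tst = 0.006594, Gamma_ttt = 0.000000; k3 = (0.232855, -1.999505, -0.226456, 0.006140)
  k4: at (s, t) = (0.534928, -0.799926), (ds/dtau, dt/dtau) = (0.216032, -1.999079); Gamma_sss = 0.000000, Gamma_sst = -0.276686, Gamma_stt = 0.000000, Gamma_tss = 0.000000, Gamma_tst = 0.012081, Gamma_ttt = 0.000000; k4 = (0.216032, -1.999079, -0.238981, 0.010435)
  Y <- Y + (h/6)(k1 + 2k2 + 2k3 + k4): s = 0.5350, t = -0.8000, ds/dtau = 0.2163, dt/dtau = -1.9991
step 2:
  k1: at (s, t) = (0.535044, -0.799952), (ds/dtau, dt/dtau) = (0.216273, -1.999102); Gamma_sss = 0.000000, Gamma_sst = -0.276690, Gamma_stt = 0.000000, Gamma_tss = 0.000000, Gamma_tst = 0.012121, Gamma_ttt = 0.000000; k1 = (0.216273, -1.999102, -0.239255, 0.010481)
  k2: at (s, t) = (0.551264, -0.949885), (ds/dtau, dt/dtau) = (0.198329, -1.998316); Gamma_sss = 0.000000, Gamma_sst = -0.301082, Gamma_stt = 0.000000, Gamma_tss = 0.000000, Gamma_tst = 0.016249, Gamma_ttt = 0.000000; k2 = (0.198329, -1.998316, -0.238652, 0.012880)
  k3: at (s, t) = (0.549918, -0.949826), (ds/dtau, dt/dtau) = (0.198374, -1.998136); Gamma_sss = 0.000000, Gamma_sst = -0.301087, Gamma_stt = 0.000000, Gamma_tss = 0.000000, Gamma_tst = 0.015824, Gamma_ttt = 0.000000; k3 = (0.198374, -1.998136, -0.238688, 0.012544)
  k4: at (s, t) = (0.564800, -1.099673), (ds/dtau, dt/dtau) = (0.180470, -1.997221); Gamma_sss = 0.000000, Gamma_sst = -0.317505, Gamma_stt = 0.000000, Gamma_tss = 0.000000, Gamma_tst = 0.018709, Gamma_ttt = 0.000000; k4 = (0.180470, -1.997221, -0.228882, 0.013487)
  Y <- Y + (h/6)(k1 + 2k2 + 2k3 + k4): s = 0.5648, t = -1.0997, ds/dtau = 0.1807, dt/dtau = -1.9972
step 3:
  k1: at (s, t) = (0.564797, -1.099683), (ds/dtau, dt/dtau) = (0.180703, -1.997232); Gamma_sss = 0.000000, Gamma_sst = -0.317506, Gamma_stt = 0.000000, Gamma_tss = 0.000000, Gamma_tst = 0.018709, Gamma_ttt = 0.000000; k1 = (0.180703, -1.997232, -0.229179, 0.013504)
  k2: at (s, t) = (0.578350, -1.249475), (ds/dtau, dt/dtau) = (0.163514, -1.996219); Gamma_sss = 0.000000, Gamma_sst = -0.327317, Gamma_stt = 0.000000, Gamma_tss = 0.000000, Gamma_tst = 0.020525, Gamma_ttt = 0.000000; k2 = (0.163514, -1.996219, -0.213679, 0.013399)
  k3: at (s, t) = (0.577061, -1.249399), (ds/dtau, dt/dtau) = (0.164677, -1.996227); Gamma_sss = 0.000000, Gamma_sst = -0.327330, Gamma_stt = 0.000000, Gamma_tss = 0.000000, Gamma_tst = 0.020189, Gamma_ttt = 0.000000; k3 = (0.164677, -1.996227, -0.215208, 0.013274)
  k4: at (s, t) = (0.589499, -1.399117), (ds/dtau, dt/dtau) = (0.148421, -1.995241); Gamma_sss = 0.000000, Gamma_sst = -0.331895, Gamma_stt = 0.000000, Gamma_tss = 0.000000, Gamma_tst = 0.021231, Gamma_ttt = 0.000000; k4 = (0.148421, -1.995241, -0.196572, 0.012574)
  Y <- Y + (h/6)(k1 + 2k2 + 2k3 + k4): s = 0.5894, t = -1.3991, ds/dtau = 0.1486, dt/dtau = -1.9952

Answer: s = 0.5894, t = -1.3991, ds/dtau = 0.1486, dt/dtau = -1.9952


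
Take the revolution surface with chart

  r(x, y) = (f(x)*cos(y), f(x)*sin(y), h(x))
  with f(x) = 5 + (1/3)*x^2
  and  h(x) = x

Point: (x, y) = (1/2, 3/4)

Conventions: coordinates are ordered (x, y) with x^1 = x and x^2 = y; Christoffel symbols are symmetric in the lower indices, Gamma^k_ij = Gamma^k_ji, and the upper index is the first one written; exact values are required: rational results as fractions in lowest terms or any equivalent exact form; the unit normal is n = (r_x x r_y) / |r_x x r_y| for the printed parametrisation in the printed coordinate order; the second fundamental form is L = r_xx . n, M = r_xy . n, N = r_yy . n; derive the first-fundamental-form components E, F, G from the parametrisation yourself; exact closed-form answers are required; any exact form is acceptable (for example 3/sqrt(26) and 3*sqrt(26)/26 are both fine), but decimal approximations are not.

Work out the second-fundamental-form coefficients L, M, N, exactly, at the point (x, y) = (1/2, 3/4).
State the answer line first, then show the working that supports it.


Answer: L = -sqrt(10)/5, M = 0, N = 61*sqrt(10)/40

f = 61/12, f' = 1/3, f'' = 2/3, h' = 1, h'' = 0
E = 10/9, F = 0, G = 3721/144; answer radicand W^2 = 10/9
unnormalised second-form numerators: l = -2/3, m = 0, n = 61/12; L = l/sqrt(10/9), and similarly M = m/sqrt(W^2), N = n/sqrt(W^2)


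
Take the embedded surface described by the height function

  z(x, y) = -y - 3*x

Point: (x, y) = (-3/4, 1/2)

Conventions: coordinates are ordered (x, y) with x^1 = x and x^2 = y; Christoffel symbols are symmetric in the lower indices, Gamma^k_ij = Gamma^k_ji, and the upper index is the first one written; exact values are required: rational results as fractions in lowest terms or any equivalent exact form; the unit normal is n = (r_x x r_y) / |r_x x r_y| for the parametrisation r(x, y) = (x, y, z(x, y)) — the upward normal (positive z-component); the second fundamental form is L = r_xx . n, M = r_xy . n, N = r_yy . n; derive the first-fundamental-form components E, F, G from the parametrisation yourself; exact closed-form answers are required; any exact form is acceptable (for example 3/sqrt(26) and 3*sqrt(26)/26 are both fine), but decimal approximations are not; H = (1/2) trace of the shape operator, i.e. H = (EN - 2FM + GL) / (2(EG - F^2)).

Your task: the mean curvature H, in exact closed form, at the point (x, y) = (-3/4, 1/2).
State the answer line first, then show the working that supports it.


Answer: H = 0

z_x = -3, z_y = -1, z_xx = 0, z_xy = 0, z_yy = 0
E = 10, F = 3, G = 2; answer radicand W^2 = 11
unnormalised second-form numerators: l = 0, m = 0, n = 0; L = l/sqrt(11), and similarly M = m/sqrt(W^2), N = n/sqrt(W^2)
H = (E*n - 2*F*m + G*l) / (2*(EG - F^2)*sqrt(W^2)); E*n - 2*F*m + G*l = 0, EG - F^2 = 11, so H = (0)/sqrt(11)


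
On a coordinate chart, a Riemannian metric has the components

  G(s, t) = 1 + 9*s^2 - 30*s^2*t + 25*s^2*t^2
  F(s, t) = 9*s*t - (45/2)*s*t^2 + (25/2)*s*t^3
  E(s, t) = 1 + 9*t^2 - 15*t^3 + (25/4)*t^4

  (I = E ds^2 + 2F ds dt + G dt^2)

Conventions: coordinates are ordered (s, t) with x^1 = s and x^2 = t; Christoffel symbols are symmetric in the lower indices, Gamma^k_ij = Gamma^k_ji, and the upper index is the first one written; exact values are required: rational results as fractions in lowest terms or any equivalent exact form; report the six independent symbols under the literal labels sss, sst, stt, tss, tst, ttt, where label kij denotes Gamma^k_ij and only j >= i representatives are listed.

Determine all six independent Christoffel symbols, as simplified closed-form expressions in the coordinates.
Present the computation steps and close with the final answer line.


E = 1 + 9*t^2 - 15*t^3 + (25/4)*t^4; F = 9*s*t - (45/2)*s*t^2 + (25/2)*s*t^3; G = 1 + 9*s^2 - 30*s^2*t + 25*s^2*t^2
Gamma^k_ij = (1/2) g^{kl} (d_i g_jl + d_j g_il - d_l g_ij), with g^inv = (1/(EG-F^2)) [[G, -F], [-F, E]]
first partials: E_s = 0, E_t = 18*t - 45*t^2 + 25*t^3, F_s = 9*t - (45/2)*t^2 + (25/2)*t^3, F_t = 9*s - 45*s*t + (75/2)*s*t^2, G_s = 18*s - 60*s*t + 50*s*t^2, G_t = -30*s^2 + 50*s^2*t
D = EG - F^2 = 1 + 9*t^2 + 9*s^2 - 15*t^3 - 30*s^2*t + (25/4)*t^4 + 25*s^2*t^2
expanded: Gamma^s_ss = (G E_s - 2F F_s + F E_t)/(2D), Gamma^s_st = (G E_t - F G_s)/(2D), Gamma^s_tt = (2G F_t - G G_s - F G_t)/(2D), Gamma^t_ss = (2E F_s - E E_t - F E_s)/(2D), Gamma^t_st = (E G_s - F E_t)/(2D), Gamma^t_tt = (E G_t - 2F F_t + F G_s)/(2D); substitute and cancel common factors

Answer: Gamma_sss = 0, Gamma_sst = (50*t^3 - 90*t^2 + 36*t)/(100*s^2*t^2 - 120*s^2*t + 36*s^2 + 25*t^4 - 60*t^3 + 36*t^2 + 4), Gamma_stt = (50*s*t^2 - 60*s*t)/(100*s^2*t^2 - 120*s^2*t + 36*s^2 + 25*t^4 - 60*t^3 + 36*t^2 + 4), Gamma_tss = 0, Gamma_tst = (100*s*t^2 - 120*s*t + 36*s)/(100*s^2*t^2 - 120*s^2*t + 36*s^2 + 25*t^4 - 60*t^3 + 36*t^2 + 4), Gamma_ttt = (100*s^2*t - 60*s^2)/(100*s^2*t^2 - 120*s^2*t + 36*s^2 + 25*t^4 - 60*t^3 + 36*t^2 + 4)


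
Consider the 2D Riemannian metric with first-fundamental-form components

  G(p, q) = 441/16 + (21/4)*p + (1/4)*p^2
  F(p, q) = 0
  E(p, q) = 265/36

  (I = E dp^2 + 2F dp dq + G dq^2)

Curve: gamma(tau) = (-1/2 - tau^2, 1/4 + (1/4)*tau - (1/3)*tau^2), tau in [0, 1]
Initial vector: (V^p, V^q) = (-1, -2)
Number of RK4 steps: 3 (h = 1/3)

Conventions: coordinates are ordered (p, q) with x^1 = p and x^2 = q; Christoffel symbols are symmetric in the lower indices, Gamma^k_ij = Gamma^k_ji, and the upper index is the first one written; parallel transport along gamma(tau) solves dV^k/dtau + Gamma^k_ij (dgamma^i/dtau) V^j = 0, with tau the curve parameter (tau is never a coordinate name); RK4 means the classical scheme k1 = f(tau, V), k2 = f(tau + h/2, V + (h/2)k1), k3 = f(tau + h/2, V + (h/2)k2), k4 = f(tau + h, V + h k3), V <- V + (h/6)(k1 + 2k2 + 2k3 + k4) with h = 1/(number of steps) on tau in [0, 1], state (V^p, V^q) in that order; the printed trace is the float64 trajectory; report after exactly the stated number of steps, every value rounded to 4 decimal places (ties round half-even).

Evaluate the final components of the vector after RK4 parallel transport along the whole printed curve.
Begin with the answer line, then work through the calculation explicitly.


Answer: V^p = -0.9433, V^q = -2.2312

gamma'(tau) = (-2*tau, 1/4 - (2/3)*tau); f(tau, V)^k = -Gamma^k_ij(gamma(tau)) gamma'^i(tau) V^j; h = 1/3; intermediate values shown to 6 dp
curve data and Christoffel symbols at the stage parameters:
  tau = 0.000000: gamma = (-0.500000, 0.250000), gamma' = (0.000000, 0.250000); Gamma_ppp = 0.000000, Gamma_ppq = 0.000000, Gamma_pqq = -0.339623, Gamma_qpp = 0.000000, Gamma_qpq = 0.100000, Gamma_qqq = 0.000000
  tau = 0.166667: gamma = (-0.527778, 0.282407), gamma' = (-0.333333, 0.138889); Gamma_ppp = 0.000000, Gamma_ppq = 0.000000, Gamma_pqq = -0.338679, Gamma_qpp = 0.000000, Gamma_qpq = 0.100279, Gamma_qqq = 0.000000
  tau = 0.333333: gamma = (-0.611111, 0.296296), gamma' = (-0.666667, 0.027778); Gamma_ppp = 0.000000, Gamma_ppq = 0.000000, Gamma_pqq = -0.335849, Gamma_qpp = 0.000000, Gamma_qpq = 0.101124, Gamma_qqq = 0.000000
  tau = 0.500000: gamma = (-0.750000, 0.291667), gamma' = (-1.000000, -0.083333); Gamma_ppp = 0.000000, Gamma_ppq = 0.000000, Gamma_pqq = -0.331132, Gamma_qpp = 0.000000, Gamma_qpq = 0.102564, Gamma_qqq = 0.000000
  tau = 0.666667: gamma = (-0.944444, 0.268519), gamma' = (-1.333333, -0.194444); Gamma_ppp = 0.000000, Gamma_ppq = 0.000000, Gamma_pqq = -0.324528, Gamma_qpp = 0.000000, Gamma_qpq = 0.104651, Gamma_qqq = 0.000000
  tau = 0.833333: gamma = (-1.194444, 0.226852), gamma' = (-1.666667, -0.305556); Gamma_ppp = 0.000000, Gamma_ppq = 0.000000, Gamma_pqq = -0.316038, Gamma_qpp = 0.000000, Gamma_qpq = 0.107463, Gamma_qqq = 0.000000
  tau = 1.000000: gamma = (-1.500000, 0.166667), gamma' = (-2.000000, -0.416667); Gamma_ppp = 0.000000, Gamma_ppq = 0.000000, Gamma_pqq = -0.305660, Gamma_qpp = 0.000000, Gamma_qpq = 0.111111, Gamma_qqq = 0.000000
step 0: V^p = -1.0000, V^q = -2.0000
step 1: k1 = (-0.169811, 0.025000), k2 = (-0.093882, -0.052391), k3 = (-0.094488, -0.052999), k4 = (-0.018823, -0.133125); V <- V + (h/6)(k1 + 2k2 + 2k3 + k4): V^p = -1.0314, V^q = -2.0177
step 2: k1 = (-0.018824, -0.133129), k2 = (0.056290, -0.218063), k3 = (0.056680, -0.219408), k4 = (0.131939, -0.312350); V <- V + (h/6)(k1 + 2k2 + 2k3 + k4): V^p = -1.0126, V^q = -2.0911
step 3: k1 = (0.131952, -0.312382), k2 = (0.206957, -0.416372), k3 = (0.208630, -0.419066), k4 = (0.284107, -0.539384); V <- V + (h/6)(k1 + 2k2 + 2k3 + k4): V^p = -0.9433, V^q = -2.2312


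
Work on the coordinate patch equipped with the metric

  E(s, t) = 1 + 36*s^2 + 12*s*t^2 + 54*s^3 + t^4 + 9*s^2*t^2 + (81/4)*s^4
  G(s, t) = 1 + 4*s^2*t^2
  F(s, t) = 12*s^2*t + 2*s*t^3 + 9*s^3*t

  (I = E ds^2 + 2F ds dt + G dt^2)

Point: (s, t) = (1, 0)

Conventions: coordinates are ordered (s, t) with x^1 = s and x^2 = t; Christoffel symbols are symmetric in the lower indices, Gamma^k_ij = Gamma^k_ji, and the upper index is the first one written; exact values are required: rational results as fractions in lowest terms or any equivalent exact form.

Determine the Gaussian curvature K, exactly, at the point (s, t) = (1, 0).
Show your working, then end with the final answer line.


E = 445/4, F = 0, G = 1, EG - F^2 = 445/4 at the point
E_s = 315, E_t = 0, F_s = 0, F_t = 21, G_s = 0, G_t = 0
E_tt = 42, F_st = 51, G_ss = 0
Evaluate Brioschi's two determinant matrices M1, M2 and divide by (EG - F^2)^2.
M1 = [[-E_tt/2 + F_st - G_ss/2, E_s/2, F_s - E_t/2], [F_t - G_s/2, E, F], [G_t/2, F, G]] = [[30, 315/2, 0], [21, 445/4, 0], [0, 0, 1]]; det M1 = 30
M2 = [[0, E_t/2, G_s/2], [E_t/2, E, F], [G_s/2, F, G]] = [[0, 0, 0], [0, 445/4, 0], [0, 0, 1]]; det M2 = 0
det M1 - det M2 = 30; K = 30 / (445/4)^2 = 96/39605

Answer: K = 96/39605


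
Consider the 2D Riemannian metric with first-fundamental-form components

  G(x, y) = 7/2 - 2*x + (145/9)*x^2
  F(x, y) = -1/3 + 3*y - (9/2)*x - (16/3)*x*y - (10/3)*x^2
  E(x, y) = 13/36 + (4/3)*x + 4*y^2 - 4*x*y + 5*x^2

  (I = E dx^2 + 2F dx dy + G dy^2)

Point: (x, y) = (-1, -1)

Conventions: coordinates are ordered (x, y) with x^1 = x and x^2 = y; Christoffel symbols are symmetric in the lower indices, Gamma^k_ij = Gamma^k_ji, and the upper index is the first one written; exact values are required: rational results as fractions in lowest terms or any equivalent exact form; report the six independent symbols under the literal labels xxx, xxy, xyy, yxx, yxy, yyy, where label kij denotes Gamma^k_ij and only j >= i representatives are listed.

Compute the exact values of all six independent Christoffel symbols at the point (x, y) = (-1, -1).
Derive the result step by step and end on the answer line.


E = 145/36, F = -15/2, G = 389/18 at the point
E_x = -14/3, E_y = -4, F_x = 15/2, F_y = 25/3, G_x = -308/9, G_y = 0
EG - F^2 = 19955/648;  g^inv = (648/19955) * [[389/18, 15/2], [15/2, 145/36]]
first-kind symbols [ij,l] = (1/2)(d_i g_jl + d_j g_il - d_l g_ij): [xx,x] = E_x/2 = -7/3, [xx,y] = F_x - E_y/2 = 19/2, [xy,x] = E_y/2 = -2, [xy,y] = G_x/2 = -154/9, [yy,x] = F_y - G_x/2 = 229/9, [yy,y] = G_y/2 = 0
Gamma^x_ij = (G*[ij,x] - F*[ij,y])/(EG - F^2), Gamma^y_ij = (E*[ij,y] - F*[ij,x])/(EG - F^2)

Answer: Gamma_xxx = 1038/1535, Gamma_xxy = -111168/19955, Gamma_xyy = 356324/19955, Gamma_yxx = 207/307, Gamma_yxy = -10876/3991, Gamma_yyy = 24732/3991


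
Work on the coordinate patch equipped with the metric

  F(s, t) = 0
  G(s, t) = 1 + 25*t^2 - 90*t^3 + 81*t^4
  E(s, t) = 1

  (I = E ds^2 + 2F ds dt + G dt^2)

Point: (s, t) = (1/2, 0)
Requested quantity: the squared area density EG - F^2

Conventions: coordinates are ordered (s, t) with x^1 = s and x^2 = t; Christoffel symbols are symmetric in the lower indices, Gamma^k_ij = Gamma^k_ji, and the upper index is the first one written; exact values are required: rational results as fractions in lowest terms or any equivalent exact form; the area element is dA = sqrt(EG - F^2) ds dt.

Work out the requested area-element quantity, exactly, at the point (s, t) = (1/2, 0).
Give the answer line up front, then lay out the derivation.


Answer: EG - F^2 = 1

E = 1, F = 0, G = 1; EG - F^2 = 1


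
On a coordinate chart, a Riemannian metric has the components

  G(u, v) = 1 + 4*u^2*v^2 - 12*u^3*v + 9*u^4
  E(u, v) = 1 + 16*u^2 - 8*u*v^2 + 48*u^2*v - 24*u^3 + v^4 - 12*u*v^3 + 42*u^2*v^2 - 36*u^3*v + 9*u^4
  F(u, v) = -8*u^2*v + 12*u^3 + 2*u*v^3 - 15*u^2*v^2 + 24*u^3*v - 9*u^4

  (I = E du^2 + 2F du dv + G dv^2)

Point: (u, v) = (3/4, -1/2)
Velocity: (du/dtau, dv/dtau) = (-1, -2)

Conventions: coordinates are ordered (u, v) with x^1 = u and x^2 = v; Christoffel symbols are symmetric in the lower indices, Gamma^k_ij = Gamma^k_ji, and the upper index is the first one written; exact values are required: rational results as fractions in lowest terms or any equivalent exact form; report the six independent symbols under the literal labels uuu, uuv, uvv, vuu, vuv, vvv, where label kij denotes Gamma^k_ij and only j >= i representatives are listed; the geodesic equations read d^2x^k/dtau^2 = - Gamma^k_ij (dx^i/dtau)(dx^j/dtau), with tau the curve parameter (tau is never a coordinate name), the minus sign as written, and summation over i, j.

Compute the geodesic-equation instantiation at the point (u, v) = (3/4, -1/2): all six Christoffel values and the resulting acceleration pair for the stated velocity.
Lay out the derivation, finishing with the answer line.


E = 617/256, F = -741/256, G = 1777/256 at the point
E_u = 133/16, E_v = -209/16, F_u = -241/16, F_v = 243/16, G_u = 429/16, G_v = -117/16
EG - F^2 = 1069/128;  g^inv = (128/1069) * [[1777/256, 741/256], [741/256, 617/256]]
first-kind symbols [ij,l] = (1/2)(d_i g_jl + d_j g_il - d_l g_ij): [uu,u] = E_u/2 = 133/32, [uu,v] = F_u - E_v/2 = -273/32, [uv,u] = E_v/2 = -209/32, [uv,v] = G_u/2 = 429/32, [vv,u] = F_v - G_u/2 = 57/32, [vv,v] = G_v/2 = -117/32
Gamma^u_ij = (G*[ij,u] - F*[ij,v])/(EG - F^2), Gamma^v_ij = (E*[ij,v] - F*[ij,u])/(EG - F^2)
Gamma_uuu = 532/1069, Gamma_uuv = -836/1069, Gamma_uvv = 228/1069, Gamma_vuu = -1092/1069, Gamma_vuv = 1716/1069, Gamma_vvv = -468/1069
d^2u/dtau^2 = -(Gamma_uuu*(-1)^2 + 2*Gamma_uuv*(-1)*(-2) + Gamma_uvv*(-2)^2) = 1900/1069
d^2v/dtau^2 = -(Gamma_vuu*(-1)^2 + 2*Gamma_vuv*(-1)*(-2) + Gamma_vvv*(-2)^2) = -3900/1069

Answer: Gamma_uuu = 532/1069, Gamma_uuv = -836/1069, Gamma_uvv = 228/1069, Gamma_vuu = -1092/1069, Gamma_vuv = 1716/1069, Gamma_vvv = -468/1069; accelerations (d^2u/dtau^2, d^2v/dtau^2) = (1900/1069, -3900/1069)


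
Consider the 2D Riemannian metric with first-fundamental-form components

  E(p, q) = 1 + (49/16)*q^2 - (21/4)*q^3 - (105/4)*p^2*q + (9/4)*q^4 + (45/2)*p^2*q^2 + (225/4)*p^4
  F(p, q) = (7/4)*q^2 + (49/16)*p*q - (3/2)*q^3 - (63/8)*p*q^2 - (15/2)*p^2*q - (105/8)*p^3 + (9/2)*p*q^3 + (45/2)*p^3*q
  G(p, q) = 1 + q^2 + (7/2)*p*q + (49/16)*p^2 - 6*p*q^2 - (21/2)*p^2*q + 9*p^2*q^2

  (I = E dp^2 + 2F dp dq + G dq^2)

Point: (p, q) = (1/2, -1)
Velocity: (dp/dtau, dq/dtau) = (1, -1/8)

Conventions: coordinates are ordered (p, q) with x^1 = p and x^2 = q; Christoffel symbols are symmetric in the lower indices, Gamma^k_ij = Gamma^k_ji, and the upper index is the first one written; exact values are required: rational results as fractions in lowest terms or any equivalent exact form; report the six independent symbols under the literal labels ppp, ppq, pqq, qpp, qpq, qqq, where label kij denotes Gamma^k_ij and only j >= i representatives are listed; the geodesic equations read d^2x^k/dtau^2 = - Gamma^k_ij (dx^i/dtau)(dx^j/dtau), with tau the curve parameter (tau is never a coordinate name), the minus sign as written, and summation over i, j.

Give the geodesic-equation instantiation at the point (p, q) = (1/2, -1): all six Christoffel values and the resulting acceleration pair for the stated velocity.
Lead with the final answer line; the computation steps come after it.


Answer: Gamma_ppp = 410/311, Gamma_ppq = -779/933, Gamma_pqq = 82/933, Gamma_qpp = -110/311, Gamma_qpq = 209/933, Gamma_qqq = -22/933; accelerations (d^2p/dtau^2, d^2q/dtau^2) = (-15211/9952, 4081/9952)

E = 1745/64, F = -451/64, G = 185/64 at the point
E_p = 615/8, E_q = -779/16, F_p = -1109/32, F_q = 291/32, G_p = 209/16, G_q = -11/8
EG - F^2 = 933/32;  g^inv = (32/933) * [[185/64, 451/64], [451/64, 1745/64]]
first-kind symbols [ij,l] = (1/2)(d_i g_jl + d_j g_il - d_l g_ij): [pp,p] = E_p/2 = 615/16, [pp,q] = F_p - E_q/2 = -165/16, [pq,p] = E_q/2 = -779/32, [pq,q] = G_p/2 = 209/32, [qq,p] = F_q - G_p/2 = 41/16, [qq,q] = G_q/2 = -11/16
Gamma^p_ij = (G*[ij,p] - F*[ij,q])/(EG - F^2), Gamma^q_ij = (E*[ij,q] - F*[ij,p])/(EG - F^2)
Gamma_ppp = 410/311, Gamma_ppq = -779/933, Gamma_pqq = 82/933, Gamma_qpp = -110/311, Gamma_qpq = 209/933, Gamma_qqq = -22/933
d^2p/dtau^2 = -(Gamma_ppp*(1)^2 + 2*Gamma_ppq*(1)*(-1/8) + Gamma_pqq*(-1/8)^2) = -15211/9952
d^2q/dtau^2 = -(Gamma_qpp*(1)^2 + 2*Gamma_qpq*(1)*(-1/8) + Gamma_qqq*(-1/8)^2) = 4081/9952


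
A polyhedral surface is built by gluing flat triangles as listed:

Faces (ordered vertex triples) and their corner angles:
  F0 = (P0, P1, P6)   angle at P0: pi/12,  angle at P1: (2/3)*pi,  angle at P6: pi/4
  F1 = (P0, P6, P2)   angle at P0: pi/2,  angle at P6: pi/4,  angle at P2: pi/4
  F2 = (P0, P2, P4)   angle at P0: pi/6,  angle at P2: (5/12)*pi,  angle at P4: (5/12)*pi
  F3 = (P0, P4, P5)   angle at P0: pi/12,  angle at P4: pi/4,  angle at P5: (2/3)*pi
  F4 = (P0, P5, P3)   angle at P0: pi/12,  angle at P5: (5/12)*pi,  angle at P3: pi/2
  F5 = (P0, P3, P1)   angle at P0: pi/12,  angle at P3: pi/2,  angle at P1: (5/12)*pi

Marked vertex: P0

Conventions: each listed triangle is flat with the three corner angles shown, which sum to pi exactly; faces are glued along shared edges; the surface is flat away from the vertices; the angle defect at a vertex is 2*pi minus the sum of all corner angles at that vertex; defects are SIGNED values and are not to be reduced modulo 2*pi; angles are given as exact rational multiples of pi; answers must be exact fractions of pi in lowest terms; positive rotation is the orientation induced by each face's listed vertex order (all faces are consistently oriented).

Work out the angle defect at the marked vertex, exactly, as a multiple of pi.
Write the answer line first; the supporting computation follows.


Answer: defect(P0) = pi

Sum of corner angles at P0: pi
defect = 2*pi - pi


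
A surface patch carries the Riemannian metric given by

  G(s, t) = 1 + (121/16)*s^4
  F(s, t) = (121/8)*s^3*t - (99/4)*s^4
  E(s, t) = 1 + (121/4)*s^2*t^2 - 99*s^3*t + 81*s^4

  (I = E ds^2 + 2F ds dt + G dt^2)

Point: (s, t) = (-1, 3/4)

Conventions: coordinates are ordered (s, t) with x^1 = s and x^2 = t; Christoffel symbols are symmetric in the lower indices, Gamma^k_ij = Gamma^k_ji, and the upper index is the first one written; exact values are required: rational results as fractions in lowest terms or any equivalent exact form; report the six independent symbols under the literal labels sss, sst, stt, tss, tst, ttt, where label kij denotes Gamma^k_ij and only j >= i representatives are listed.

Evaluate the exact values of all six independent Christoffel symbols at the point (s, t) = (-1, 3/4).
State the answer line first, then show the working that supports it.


Answer: Gamma_sss = -18585/11573, Gamma_sst = 4620/11573, Gamma_stt = 0, Gamma_tss = 3894/11573, Gamma_tst = -968/11573, Gamma_ttt = 0

E = 11089/64, F = -1155/32, G = 137/16 at the point
E_s = -18585/32, E_t = 1155/8, F_s = 4257/32, F_t = -121/8, G_s = -121/4, G_t = 0
EG - F^2 = 11573/64;  g^inv = (64/11573) * [[137/16, 1155/32], [1155/32, 11089/64]]
first-kind symbols [ij,l] = (1/2)(d_i g_jl + d_j g_il - d_l g_ij): [ss,s] = E_s/2 = -18585/64, [ss,t] = F_s - E_t/2 = 1947/32, [st,s] = E_t/2 = 1155/16, [st,t] = G_s/2 = -121/8, [tt,s] = F_t - G_s/2 = 0, [tt,t] = G_t/2 = 0
Gamma^s_ij = (G*[ij,s] - F*[ij,t])/(EG - F^2), Gamma^t_ij = (E*[ij,t] - F*[ij,s])/(EG - F^2)


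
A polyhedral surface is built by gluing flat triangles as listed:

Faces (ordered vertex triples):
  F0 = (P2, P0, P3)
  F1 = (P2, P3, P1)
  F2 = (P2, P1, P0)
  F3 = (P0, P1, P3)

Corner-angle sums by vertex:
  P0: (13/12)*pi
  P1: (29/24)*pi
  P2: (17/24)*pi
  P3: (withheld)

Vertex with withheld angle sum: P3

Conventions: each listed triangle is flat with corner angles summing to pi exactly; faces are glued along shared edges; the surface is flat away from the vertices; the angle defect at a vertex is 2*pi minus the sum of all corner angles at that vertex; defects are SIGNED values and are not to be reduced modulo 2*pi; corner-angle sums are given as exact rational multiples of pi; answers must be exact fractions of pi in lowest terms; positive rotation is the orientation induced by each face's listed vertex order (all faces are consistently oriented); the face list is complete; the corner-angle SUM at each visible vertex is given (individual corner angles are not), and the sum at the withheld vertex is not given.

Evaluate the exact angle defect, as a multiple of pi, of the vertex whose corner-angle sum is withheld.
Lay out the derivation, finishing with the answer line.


V = 4, E = 6, F = 4; chi = V - E + F = 2
Gauss-Bonnet: total defect = 2*pi*chi = 4*pi; visible defects sum to 3*pi

Answer: defect(P3) = pi


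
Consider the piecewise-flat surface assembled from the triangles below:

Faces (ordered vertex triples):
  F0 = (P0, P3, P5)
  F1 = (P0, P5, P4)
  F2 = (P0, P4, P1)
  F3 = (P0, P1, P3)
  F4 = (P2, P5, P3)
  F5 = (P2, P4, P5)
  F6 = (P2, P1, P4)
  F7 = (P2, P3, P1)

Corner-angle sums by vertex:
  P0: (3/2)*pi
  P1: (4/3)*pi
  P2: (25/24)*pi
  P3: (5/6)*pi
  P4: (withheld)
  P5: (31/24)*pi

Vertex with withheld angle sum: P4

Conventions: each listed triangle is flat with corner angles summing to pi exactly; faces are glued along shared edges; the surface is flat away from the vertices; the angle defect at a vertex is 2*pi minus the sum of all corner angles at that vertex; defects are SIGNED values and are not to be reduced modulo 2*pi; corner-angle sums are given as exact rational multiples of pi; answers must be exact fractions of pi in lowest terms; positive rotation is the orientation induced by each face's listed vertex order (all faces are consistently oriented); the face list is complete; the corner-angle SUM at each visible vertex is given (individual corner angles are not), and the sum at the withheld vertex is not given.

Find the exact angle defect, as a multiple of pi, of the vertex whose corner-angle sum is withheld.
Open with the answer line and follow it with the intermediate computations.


Answer: defect(P4) = 0

V = 6, E = 12, F = 8; chi = V - E + F = 2
Gauss-Bonnet: total defect = 2*pi*chi = 4*pi; visible defects sum to 4*pi


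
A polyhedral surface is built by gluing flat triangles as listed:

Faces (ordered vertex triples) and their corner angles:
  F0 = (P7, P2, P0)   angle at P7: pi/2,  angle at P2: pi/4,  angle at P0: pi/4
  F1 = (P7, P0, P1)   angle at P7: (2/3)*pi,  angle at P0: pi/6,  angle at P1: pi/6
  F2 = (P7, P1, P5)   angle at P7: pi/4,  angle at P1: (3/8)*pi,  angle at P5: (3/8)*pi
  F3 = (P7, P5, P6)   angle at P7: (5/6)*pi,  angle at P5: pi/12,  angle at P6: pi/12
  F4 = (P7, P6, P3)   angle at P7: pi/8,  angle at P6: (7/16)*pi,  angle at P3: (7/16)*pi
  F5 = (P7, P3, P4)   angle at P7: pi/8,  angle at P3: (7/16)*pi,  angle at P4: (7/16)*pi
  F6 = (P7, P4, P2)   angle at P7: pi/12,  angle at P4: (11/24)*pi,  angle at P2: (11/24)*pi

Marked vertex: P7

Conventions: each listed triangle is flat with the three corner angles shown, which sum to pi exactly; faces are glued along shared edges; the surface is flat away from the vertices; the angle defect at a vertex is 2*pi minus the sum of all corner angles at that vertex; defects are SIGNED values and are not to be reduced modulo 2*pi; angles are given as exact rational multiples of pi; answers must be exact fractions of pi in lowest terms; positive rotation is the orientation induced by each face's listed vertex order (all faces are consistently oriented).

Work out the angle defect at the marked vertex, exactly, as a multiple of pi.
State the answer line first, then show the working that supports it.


Answer: defect(P7) = (-7/12)*pi

Sum of corner angles at P7: (31/12)*pi
defect = 2*pi - (31/12)*pi


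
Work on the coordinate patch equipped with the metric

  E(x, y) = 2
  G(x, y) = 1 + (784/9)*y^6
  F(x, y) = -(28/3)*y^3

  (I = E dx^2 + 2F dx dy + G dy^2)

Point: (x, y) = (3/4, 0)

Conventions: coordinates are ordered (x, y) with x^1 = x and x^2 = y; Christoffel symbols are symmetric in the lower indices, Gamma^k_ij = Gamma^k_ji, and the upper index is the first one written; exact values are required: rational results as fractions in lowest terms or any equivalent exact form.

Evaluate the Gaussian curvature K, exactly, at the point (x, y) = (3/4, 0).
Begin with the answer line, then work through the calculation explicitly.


Answer: K = 0

E = 2, F = 0, G = 1, EG - F^2 = 2 at the point
E_x = 0, E_y = 0, F_x = 0, F_y = 0, G_x = 0, G_y = 0
E_yy = 0, F_xy = 0, G_xx = 0
Brioschi: K = (det M1 - det M2) / (EG - F^2)^2 with the standard first/second-derivative matrices M1, M2.
M1 = [[-E_yy/2 + F_xy - G_xx/2, E_x/2, F_x - E_y/2], [F_y - G_x/2, E, F], [G_y/2, F, G]] = [[0, 0, 0], [0, 2, 0], [0, 0, 1]]; det M1 = 0
M2 = [[0, E_y/2, G_x/2], [E_y/2, E, F], [G_x/2, F, G]] = [[0, 0, 0], [0, 2, 0], [0, 0, 1]]; det M2 = 0
det M1 - det M2 = 0; K = 0 / (2)^2 = 0


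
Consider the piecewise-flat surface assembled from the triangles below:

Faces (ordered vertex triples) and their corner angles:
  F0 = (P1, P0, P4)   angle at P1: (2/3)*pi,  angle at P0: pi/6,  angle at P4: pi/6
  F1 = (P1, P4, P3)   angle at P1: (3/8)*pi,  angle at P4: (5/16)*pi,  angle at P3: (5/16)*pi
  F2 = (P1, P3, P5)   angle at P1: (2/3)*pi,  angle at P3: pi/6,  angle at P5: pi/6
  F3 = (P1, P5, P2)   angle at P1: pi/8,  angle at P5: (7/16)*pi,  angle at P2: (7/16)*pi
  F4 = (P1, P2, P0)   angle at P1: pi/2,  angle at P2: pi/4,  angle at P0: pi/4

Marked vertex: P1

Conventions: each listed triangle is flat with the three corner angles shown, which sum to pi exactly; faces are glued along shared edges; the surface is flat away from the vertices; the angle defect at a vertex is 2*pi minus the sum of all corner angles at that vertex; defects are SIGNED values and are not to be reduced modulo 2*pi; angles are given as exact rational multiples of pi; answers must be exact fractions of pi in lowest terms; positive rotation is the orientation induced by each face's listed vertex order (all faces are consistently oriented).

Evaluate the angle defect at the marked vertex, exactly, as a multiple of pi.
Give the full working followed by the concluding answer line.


Sum of corner angles at P1: (7/3)*pi
defect = 2*pi - (7/3)*pi

Answer: defect(P1) = -pi/3


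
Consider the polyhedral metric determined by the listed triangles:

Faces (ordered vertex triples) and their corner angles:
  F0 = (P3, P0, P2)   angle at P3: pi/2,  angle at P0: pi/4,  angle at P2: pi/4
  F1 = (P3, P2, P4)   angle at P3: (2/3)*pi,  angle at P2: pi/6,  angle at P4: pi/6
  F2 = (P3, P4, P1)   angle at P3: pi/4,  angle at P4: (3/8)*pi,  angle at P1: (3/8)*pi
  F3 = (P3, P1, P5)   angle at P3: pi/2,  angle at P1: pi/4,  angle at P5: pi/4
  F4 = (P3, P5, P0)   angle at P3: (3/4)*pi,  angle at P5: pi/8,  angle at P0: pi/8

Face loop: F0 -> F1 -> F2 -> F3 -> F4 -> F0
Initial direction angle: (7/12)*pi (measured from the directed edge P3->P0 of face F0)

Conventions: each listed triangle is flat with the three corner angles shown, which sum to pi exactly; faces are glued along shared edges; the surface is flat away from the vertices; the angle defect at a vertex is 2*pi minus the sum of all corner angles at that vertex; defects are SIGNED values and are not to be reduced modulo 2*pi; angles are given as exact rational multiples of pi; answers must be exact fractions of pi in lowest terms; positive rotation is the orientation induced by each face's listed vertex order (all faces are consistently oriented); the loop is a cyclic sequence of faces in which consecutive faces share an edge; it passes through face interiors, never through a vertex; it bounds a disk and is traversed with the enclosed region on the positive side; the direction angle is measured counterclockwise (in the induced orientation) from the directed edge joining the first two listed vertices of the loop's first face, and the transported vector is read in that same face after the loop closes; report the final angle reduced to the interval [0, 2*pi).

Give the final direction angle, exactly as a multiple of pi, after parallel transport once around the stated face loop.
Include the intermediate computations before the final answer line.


enclosed vertex P3: corner angles sum to (8/3)*pi, defect = 2*pi - (8/3)*pi = (-2/3)*pi
by Gauss-Bonnet the loop rotates the vector by the enclosed defect sum (positive orientation, mod 2*pi)
final angle = (7/12)*pi - (2/3)*pi = (23/12)*pi (mod 2*pi)

Answer: final direction angle = (23/12)*pi


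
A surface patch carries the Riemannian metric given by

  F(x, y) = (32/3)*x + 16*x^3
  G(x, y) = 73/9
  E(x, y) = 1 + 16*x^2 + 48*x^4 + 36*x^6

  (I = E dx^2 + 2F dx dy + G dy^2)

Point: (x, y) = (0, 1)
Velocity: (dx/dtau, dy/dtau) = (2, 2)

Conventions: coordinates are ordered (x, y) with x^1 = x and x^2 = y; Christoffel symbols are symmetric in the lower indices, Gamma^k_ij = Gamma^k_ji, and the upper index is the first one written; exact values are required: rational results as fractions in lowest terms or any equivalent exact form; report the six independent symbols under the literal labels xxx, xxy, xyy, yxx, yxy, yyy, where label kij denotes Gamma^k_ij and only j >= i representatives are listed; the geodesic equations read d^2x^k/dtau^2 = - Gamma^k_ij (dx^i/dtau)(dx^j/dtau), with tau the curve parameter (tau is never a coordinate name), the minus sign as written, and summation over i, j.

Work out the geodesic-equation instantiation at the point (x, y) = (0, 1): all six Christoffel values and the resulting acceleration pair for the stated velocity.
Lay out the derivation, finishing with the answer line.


E = 1, F = 0, G = 73/9 at the point
E_x = 0, E_y = 0, F_x = 32/3, F_y = 0, G_x = 0, G_y = 0
EG - F^2 = 73/9;  g^inv = (9/73) * [[73/9, 0], [0, 1]]
first-kind symbols [ij,l] = (1/2)(d_i g_jl + d_j g_il - d_l g_ij): [xx,x] = E_x/2 = 0, [xx,y] = F_x - E_y/2 = 32/3, [xy,x] = E_y/2 = 0, [xy,y] = G_x/2 = 0, [yy,x] = F_y - G_x/2 = 0, [yy,y] = G_y/2 = 0
Gamma^x_ij = (G*[ij,x] - F*[ij,y])/(EG - F^2), Gamma^y_ij = (E*[ij,y] - F*[ij,x])/(EG - F^2)
Gamma_xxx = 0, Gamma_xxy = 0, Gamma_xyy = 0, Gamma_yxx = 96/73, Gamma_yxy = 0, Gamma_yyy = 0
d^2x/dtau^2 = -(Gamma_xxx*(2)^2 + 2*Gamma_xxy*(2)*(2) + Gamma_xyy*(2)^2) = 0
d^2y/dtau^2 = -(Gamma_yxx*(2)^2 + 2*Gamma_yxy*(2)*(2) + Gamma_yyy*(2)^2) = -384/73

Answer: Gamma_xxx = 0, Gamma_xxy = 0, Gamma_xyy = 0, Gamma_yxx = 96/73, Gamma_yxy = 0, Gamma_yyy = 0; accelerations (d^2x/dtau^2, d^2y/dtau^2) = (0, -384/73)
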